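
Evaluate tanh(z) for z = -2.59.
-0.9888

tanh(-2.59) = (e^(-2.59) - e^(2.59))/(e^(-2.59) + e^(2.59)) = -0.9888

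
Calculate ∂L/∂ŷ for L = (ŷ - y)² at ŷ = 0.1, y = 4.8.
∂L/∂ŷ = -9.4

∂L/∂ŷ = 2(ŷ - y) = 2(0.1 - 4.8) = 2(-4.7) = -9.4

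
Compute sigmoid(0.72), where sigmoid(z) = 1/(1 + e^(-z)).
0.6726

sigmoid(0.72) = 1/(1 + e^(-0.72)) = 1/(1 + 0.4868) = 0.6726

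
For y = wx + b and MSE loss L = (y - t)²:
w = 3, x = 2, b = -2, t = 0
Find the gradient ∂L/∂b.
∂L/∂b = 8

y = wx + b = (3)(2) + -2 = 4
∂L/∂y = 2(y - t) = 2(4 - 0) = 8
∂y/∂b = 1
∂L/∂b = ∂L/∂y · ∂y/∂b = 8 × 1 = 8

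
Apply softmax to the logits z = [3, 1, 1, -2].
p = [0.7828, 0.1059, 0.1059, 0.0053]

exp(z) = [20.09, 2.718, 2.718, 0.1353]
Sum = 25.66
p = [0.7828, 0.1059, 0.1059, 0.0053]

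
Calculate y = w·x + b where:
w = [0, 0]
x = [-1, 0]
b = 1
y = 1

y = (0)(-1) + (0)(0) + 1 = 1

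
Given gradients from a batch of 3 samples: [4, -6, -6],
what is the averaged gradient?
Average gradient = -2.667

Average = (1/3)(4 + -6 + -6) = -8/3 = -2.667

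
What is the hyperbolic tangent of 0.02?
0.02

tanh(0.02) = (e^(0.02) - e^(-0.02))/(e^(0.02) + e^(-0.02)) = 0.02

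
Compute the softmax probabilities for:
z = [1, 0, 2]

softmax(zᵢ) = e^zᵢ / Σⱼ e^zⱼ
p = [0.2447, 0.09, 0.6652]

exp(z) = [2.718, 1, 7.389]
Sum = 11.11
p = [0.2447, 0.09, 0.6652]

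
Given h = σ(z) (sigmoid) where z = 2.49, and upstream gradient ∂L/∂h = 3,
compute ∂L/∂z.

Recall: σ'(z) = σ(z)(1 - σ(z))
∂L/∂z = 0.2121

σ(2.49) = 0.9234
σ'(2.49) = σ(2.49)(1 - σ(2.49)) = 0.9234 × 0.07656 = 0.0707
∂L/∂z = ∂L/∂h · σ'(z) = 3 × 0.0707 = 0.2121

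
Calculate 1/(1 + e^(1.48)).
0.1854

sigmoid(-1.48) = 1/(1 + e^(1.48)) = 1/(1 + 4.393) = 0.1854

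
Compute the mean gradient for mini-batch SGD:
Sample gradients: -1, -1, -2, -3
Average gradient = -1.75

Average = (1/4)(-1 + -1 + -2 + -3) = -7/4 = -1.75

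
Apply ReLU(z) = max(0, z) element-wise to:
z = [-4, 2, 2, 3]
h = [0, 2, 2, 3]

ReLU applied element-wise: max(0,-4)=0, max(0,2)=2, max(0,2)=2, max(0,3)=3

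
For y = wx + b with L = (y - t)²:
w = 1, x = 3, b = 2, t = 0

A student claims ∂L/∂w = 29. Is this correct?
Incorrect

y = (1)(3) + 2 = 5
∂L/∂y = 2(y - t) = 2(5 - 0) = 10
∂y/∂w = x = 3
∂L/∂w = 10 × 3 = 30

Claimed value: 29
Incorrect: The correct gradient is 30.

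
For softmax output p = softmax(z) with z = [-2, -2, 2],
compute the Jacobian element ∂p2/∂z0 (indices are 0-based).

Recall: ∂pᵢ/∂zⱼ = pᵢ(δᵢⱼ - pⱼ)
∂p2/∂z0 = -0.01704

p = softmax(z) = [0.01767, 0.01767, 0.9647]
p2 = 0.9647, p0 = 0.01767

∂p2/∂z0 = -p2 × p0 = -0.9647 × 0.01767 = -0.01704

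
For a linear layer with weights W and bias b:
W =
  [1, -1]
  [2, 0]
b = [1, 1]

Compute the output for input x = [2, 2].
y = [1, 5]

Wx = [1×2 + -1×2, 2×2 + 0×2]
   = [0, 4]
y = Wx + b = [0 + 1, 4 + 1] = [1, 5]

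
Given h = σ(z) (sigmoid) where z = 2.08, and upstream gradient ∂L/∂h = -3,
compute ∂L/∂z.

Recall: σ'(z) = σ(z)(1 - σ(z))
∂L/∂z = -0.2962

σ(2.08) = 0.8889
σ'(2.08) = σ(2.08)(1 - σ(2.08)) = 0.8889 × 0.1111 = 0.09872
∂L/∂z = ∂L/∂h · σ'(z) = -3 × 0.09872 = -0.2962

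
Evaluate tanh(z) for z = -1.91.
-0.9571

tanh(-1.91) = (e^(-1.91) - e^(1.91))/(e^(-1.91) + e^(1.91)) = -0.9571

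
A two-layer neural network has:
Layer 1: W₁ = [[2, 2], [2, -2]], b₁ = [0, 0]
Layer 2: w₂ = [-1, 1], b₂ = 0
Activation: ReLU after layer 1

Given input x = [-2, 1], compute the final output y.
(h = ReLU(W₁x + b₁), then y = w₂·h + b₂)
y = 0

Layer 1 pre-activation: z₁ = [-2, -6]
After ReLU: h = [0, 0]
Layer 2 output: y = -1×0 + 1×0 + 0 = 0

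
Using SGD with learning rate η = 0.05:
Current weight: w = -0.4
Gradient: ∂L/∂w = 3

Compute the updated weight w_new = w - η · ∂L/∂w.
w_new = -0.55

w_new = w - η·∂L/∂w = -0.4 - 0.05×(3) = -0.4 - (0.15) = -0.55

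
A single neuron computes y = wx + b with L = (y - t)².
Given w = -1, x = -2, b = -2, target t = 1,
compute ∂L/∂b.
∂L/∂b = -2

y = wx + b = (-1)(-2) + -2 = 0
∂L/∂y = 2(y - t) = 2(0 - 1) = -2
∂y/∂b = 1
∂L/∂b = ∂L/∂y · ∂y/∂b = -2 × 1 = -2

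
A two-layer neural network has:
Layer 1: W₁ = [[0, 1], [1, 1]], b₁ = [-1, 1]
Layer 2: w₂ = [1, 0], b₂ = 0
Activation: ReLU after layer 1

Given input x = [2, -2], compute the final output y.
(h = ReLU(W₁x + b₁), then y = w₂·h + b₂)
y = 0

Layer 1 pre-activation: z₁ = [-3, 1]
After ReLU: h = [0, 1]
Layer 2 output: y = 1×0 + 0×1 + 0 = 0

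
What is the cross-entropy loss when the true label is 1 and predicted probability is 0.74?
L = 0.3011

L = -1·log(0.74) - 0·log(0.26) = -log(0.74) = 0.3011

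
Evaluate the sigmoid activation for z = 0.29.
0.572

sigmoid(0.29) = 1/(1 + e^(-0.29)) = 1/(1 + 0.7483) = 0.572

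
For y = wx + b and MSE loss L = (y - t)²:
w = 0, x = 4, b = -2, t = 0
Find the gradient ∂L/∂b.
∂L/∂b = -4

y = wx + b = (0)(4) + -2 = -2
∂L/∂y = 2(y - t) = 2(-2 - 0) = -4
∂y/∂b = 1
∂L/∂b = ∂L/∂y · ∂y/∂b = -4 × 1 = -4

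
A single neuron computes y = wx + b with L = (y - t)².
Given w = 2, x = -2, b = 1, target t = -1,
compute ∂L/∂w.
∂L/∂w = 8

y = wx + b = (2)(-2) + 1 = -3
∂L/∂y = 2(y - t) = 2(-3 - -1) = -4
∂y/∂w = x = -2
∂L/∂w = ∂L/∂y · ∂y/∂w = -4 × -2 = 8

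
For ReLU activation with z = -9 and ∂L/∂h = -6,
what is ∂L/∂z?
∂L/∂z = 0

h = ReLU(-9) = 0
Since z < 0: ∂h/∂z = 0
∂L/∂z = ∂L/∂h · ∂h/∂z = -6 × 0 = 0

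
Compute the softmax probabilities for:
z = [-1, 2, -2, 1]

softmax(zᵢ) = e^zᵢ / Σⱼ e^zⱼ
p = [0.0347, 0.6964, 0.0128, 0.2562]

exp(z) = [0.3679, 7.389, 0.1353, 2.718]
Sum = 10.61
p = [0.0347, 0.6964, 0.0128, 0.2562]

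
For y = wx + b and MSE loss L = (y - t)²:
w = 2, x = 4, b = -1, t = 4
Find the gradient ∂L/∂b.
∂L/∂b = 6

y = wx + b = (2)(4) + -1 = 7
∂L/∂y = 2(y - t) = 2(7 - 4) = 6
∂y/∂b = 1
∂L/∂b = ∂L/∂y · ∂y/∂b = 6 × 1 = 6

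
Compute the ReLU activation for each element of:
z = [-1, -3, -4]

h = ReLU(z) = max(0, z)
h = [0, 0, 0]

ReLU applied element-wise: max(0,-1)=0, max(0,-3)=0, max(0,-4)=0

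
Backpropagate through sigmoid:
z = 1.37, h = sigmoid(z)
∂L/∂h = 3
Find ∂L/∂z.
∂L/∂z = 0.4847

σ(1.37) = 0.7974
σ'(1.37) = σ(1.37)(1 - σ(1.37)) = 0.7974 × 0.2026 = 0.1616
∂L/∂z = ∂L/∂h · σ'(z) = 3 × 0.1616 = 0.4847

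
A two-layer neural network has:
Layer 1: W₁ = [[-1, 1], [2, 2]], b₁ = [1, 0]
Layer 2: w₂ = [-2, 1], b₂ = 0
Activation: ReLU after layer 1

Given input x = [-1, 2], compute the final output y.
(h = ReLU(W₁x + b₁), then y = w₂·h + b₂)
y = -6

Layer 1 pre-activation: z₁ = [4, 2]
After ReLU: h = [4, 2]
Layer 2 output: y = -2×4 + 1×2 + 0 = -6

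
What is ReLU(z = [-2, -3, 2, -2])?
h = [0, 0, 2, 0]

ReLU applied element-wise: max(0,-2)=0, max(0,-3)=0, max(0,2)=2, max(0,-2)=0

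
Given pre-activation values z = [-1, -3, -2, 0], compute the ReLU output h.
h = [0, 0, 0, 0]

ReLU applied element-wise: max(0,-1)=0, max(0,-3)=0, max(0,-2)=0, max(0,0)=0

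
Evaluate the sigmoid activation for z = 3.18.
0.9601

sigmoid(3.18) = 1/(1 + e^(-3.18)) = 1/(1 + 0.04159) = 0.9601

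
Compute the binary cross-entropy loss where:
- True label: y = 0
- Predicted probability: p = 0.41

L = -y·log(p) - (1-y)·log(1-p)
L = 0.5276

L = -0·log(0.41) - 1·log(0.59) = -log(0.59) = 0.5276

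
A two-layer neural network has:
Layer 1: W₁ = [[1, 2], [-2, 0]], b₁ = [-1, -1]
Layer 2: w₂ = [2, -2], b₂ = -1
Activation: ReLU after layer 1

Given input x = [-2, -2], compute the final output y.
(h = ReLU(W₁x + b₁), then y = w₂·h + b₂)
y = -7

Layer 1 pre-activation: z₁ = [-7, 3]
After ReLU: h = [0, 3]
Layer 2 output: y = 2×0 + -2×3 + -1 = -7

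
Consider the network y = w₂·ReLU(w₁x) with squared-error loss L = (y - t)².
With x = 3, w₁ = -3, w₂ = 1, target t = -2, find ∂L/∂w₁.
∂L/∂w₁ = 0

Forward pass:
z = w₁x = -3×3 = -9
h = ReLU(-9) = 0
y = w₂h = 1×0 = 0

Backward pass:
∂L/∂y = 2(y - t) = 2(0 - -2) = 4
∂y/∂h = w₂ = 1
∂h/∂z = 0 (ReLU derivative)
∂z/∂w₁ = x = 3

∂L/∂w₁ = 4 × 1 × 0 × 3 = 0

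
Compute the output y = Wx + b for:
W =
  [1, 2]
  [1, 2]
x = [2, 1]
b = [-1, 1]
y = [3, 5]

Wx = [1×2 + 2×1, 1×2 + 2×1]
   = [4, 4]
y = Wx + b = [4 + -1, 4 + 1] = [3, 5]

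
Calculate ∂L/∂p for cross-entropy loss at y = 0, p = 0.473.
∂L/∂p = 1.898

∂L/∂p = -y/p + (1-y)/(1-p) = 0 + 1/0.527 = 1.898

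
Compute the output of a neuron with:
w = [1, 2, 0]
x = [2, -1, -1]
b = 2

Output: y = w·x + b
y = 2

y = (1)(2) + (2)(-1) + (0)(-1) + 2 = 2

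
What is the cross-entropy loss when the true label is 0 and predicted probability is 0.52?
L = 0.734

L = -0·log(0.52) - 1·log(0.48) = -log(0.48) = 0.734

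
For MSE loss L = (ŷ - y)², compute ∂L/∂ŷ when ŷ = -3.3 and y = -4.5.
∂L/∂ŷ = 2.4

∂L/∂ŷ = 2(ŷ - y) = 2(-3.3 - -4.5) = 2(1.2) = 2.4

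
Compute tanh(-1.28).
-0.8565

tanh(-1.28) = (e^(-1.28) - e^(1.28))/(e^(-1.28) + e^(1.28)) = -0.8565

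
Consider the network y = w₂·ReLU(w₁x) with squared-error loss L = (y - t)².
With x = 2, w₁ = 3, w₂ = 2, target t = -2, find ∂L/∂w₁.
∂L/∂w₁ = 112

Forward pass:
z = w₁x = 3×2 = 6
h = ReLU(6) = 6
y = w₂h = 2×6 = 12

Backward pass:
∂L/∂y = 2(y - t) = 2(12 - -2) = 28
∂y/∂h = w₂ = 2
∂h/∂z = 1 (ReLU derivative)
∂z/∂w₁ = x = 2

∂L/∂w₁ = 28 × 2 × 1 × 2 = 112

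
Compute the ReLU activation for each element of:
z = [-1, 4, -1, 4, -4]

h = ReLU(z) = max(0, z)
h = [0, 4, 0, 4, 0]

ReLU applied element-wise: max(0,-1)=0, max(0,4)=4, max(0,-1)=0, max(0,4)=4, max(0,-4)=0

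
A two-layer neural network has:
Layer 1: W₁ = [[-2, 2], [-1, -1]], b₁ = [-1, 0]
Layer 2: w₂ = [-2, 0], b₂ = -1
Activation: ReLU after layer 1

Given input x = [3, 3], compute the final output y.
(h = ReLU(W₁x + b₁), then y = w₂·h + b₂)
y = -1

Layer 1 pre-activation: z₁ = [-1, -6]
After ReLU: h = [0, 0]
Layer 2 output: y = -2×0 + 0×0 + -1 = -1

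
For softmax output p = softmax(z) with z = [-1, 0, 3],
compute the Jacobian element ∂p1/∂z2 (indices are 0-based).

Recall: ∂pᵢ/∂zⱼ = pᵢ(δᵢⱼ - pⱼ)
∂p1/∂z2 = -0.04364

p = softmax(z) = [0.01715, 0.04661, 0.9362]
p1 = 0.04661, p2 = 0.9362

∂p1/∂z2 = -p1 × p2 = -0.04661 × 0.9362 = -0.04364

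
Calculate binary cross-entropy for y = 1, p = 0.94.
L = 0.06188

L = -1·log(0.94) - 0·log(0.06) = -log(0.94) = 0.06188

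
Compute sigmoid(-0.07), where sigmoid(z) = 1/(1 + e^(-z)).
0.4825

sigmoid(-0.07) = 1/(1 + e^(0.07)) = 1/(1 + 1.073) = 0.4825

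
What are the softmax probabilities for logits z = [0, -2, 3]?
p = [0.0471, 0.0064, 0.9465]

exp(z) = [1, 0.1353, 20.09]
Sum = 21.22
p = [0.0471, 0.0064, 0.9465]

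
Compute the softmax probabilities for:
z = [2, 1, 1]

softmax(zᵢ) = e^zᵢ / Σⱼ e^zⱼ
p = [0.5761, 0.2119, 0.2119]

exp(z) = [7.389, 2.718, 2.718]
Sum = 12.83
p = [0.5761, 0.2119, 0.2119]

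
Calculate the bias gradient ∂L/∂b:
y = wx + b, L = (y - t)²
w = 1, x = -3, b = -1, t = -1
∂L/∂b = -6

y = wx + b = (1)(-3) + -1 = -4
∂L/∂y = 2(y - t) = 2(-4 - -1) = -6
∂y/∂b = 1
∂L/∂b = ∂L/∂y · ∂y/∂b = -6 × 1 = -6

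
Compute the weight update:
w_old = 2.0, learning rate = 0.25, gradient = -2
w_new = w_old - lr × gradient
w_new = 2.5

w_new = w - η·∂L/∂w = 2.0 - 0.25×(-2) = 2.0 - (-0.5) = 2.5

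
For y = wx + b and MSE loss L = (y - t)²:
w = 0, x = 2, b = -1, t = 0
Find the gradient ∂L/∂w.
∂L/∂w = -4

y = wx + b = (0)(2) + -1 = -1
∂L/∂y = 2(y - t) = 2(-1 - 0) = -2
∂y/∂w = x = 2
∂L/∂w = ∂L/∂y · ∂y/∂w = -2 × 2 = -4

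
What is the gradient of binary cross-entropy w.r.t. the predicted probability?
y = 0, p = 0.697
∂L/∂p = 3.3

∂L/∂p = -y/p + (1-y)/(1-p) = 0 + 1/0.303 = 3.3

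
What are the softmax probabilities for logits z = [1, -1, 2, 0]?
p = [0.2369, 0.0321, 0.6439, 0.0871]

exp(z) = [2.718, 0.3679, 7.389, 1]
Sum = 11.48
p = [0.2369, 0.0321, 0.6439, 0.0871]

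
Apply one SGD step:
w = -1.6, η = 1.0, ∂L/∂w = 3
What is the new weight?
w_new = -4.6

w_new = w - η·∂L/∂w = -1.6 - 1.0×(3) = -1.6 - (3) = -4.6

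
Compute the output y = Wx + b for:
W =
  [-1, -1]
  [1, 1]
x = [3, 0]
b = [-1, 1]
y = [-4, 4]

Wx = [-1×3 + -1×0, 1×3 + 1×0]
   = [-3, 3]
y = Wx + b = [-3 + -1, 3 + 1] = [-4, 4]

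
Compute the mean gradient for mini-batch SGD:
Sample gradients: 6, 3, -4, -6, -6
Average gradient = -1.4

Average = (1/5)(6 + 3 + -4 + -6 + -6) = -7/5 = -1.4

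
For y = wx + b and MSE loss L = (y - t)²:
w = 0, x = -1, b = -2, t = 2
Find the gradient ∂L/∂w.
∂L/∂w = 8

y = wx + b = (0)(-1) + -2 = -2
∂L/∂y = 2(y - t) = 2(-2 - 2) = -8
∂y/∂w = x = -1
∂L/∂w = ∂L/∂y · ∂y/∂w = -8 × -1 = 8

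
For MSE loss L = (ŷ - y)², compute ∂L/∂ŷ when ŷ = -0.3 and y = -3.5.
∂L/∂ŷ = 6.4

∂L/∂ŷ = 2(ŷ - y) = 2(-0.3 - -3.5) = 2(3.2) = 6.4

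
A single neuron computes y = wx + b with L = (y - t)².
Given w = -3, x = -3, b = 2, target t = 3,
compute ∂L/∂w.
∂L/∂w = -48

y = wx + b = (-3)(-3) + 2 = 11
∂L/∂y = 2(y - t) = 2(11 - 3) = 16
∂y/∂w = x = -3
∂L/∂w = ∂L/∂y · ∂y/∂w = 16 × -3 = -48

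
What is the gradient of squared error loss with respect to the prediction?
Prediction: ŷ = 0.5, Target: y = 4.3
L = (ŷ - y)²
∂L/∂ŷ = -7.6

∂L/∂ŷ = 2(ŷ - y) = 2(0.5 - 4.3) = 2(-3.8) = -7.6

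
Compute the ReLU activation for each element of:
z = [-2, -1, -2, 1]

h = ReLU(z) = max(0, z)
h = [0, 0, 0, 1]

ReLU applied element-wise: max(0,-2)=0, max(0,-1)=0, max(0,-2)=0, max(0,1)=1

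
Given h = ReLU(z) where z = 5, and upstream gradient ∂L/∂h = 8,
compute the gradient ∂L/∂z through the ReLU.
∂L/∂z = 8

h = ReLU(5) = 5
Since z > 0: ∂h/∂z = 1
∂L/∂z = ∂L/∂h · ∂h/∂z = 8 × 1 = 8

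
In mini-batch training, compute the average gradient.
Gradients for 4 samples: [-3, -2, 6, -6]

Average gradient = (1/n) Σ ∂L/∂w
Average gradient = -1.25

Average = (1/4)(-3 + -2 + 6 + -6) = -5/4 = -1.25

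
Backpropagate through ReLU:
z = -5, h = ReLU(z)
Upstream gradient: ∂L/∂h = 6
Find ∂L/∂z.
∂L/∂z = 0

h = ReLU(-5) = 0
Since z < 0: ∂h/∂z = 0
∂L/∂z = ∂L/∂h · ∂h/∂z = 6 × 0 = 0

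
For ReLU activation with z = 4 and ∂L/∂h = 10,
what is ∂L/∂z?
∂L/∂z = 10

h = ReLU(4) = 4
Since z > 0: ∂h/∂z = 1
∂L/∂z = ∂L/∂h · ∂h/∂z = 10 × 1 = 10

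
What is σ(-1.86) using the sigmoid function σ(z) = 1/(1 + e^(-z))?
0.1347

sigmoid(-1.86) = 1/(1 + e^(1.86)) = 1/(1 + 6.424) = 0.1347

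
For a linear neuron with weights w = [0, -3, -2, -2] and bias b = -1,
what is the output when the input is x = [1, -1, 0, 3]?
y = -4

y = (0)(1) + (-3)(-1) + (-2)(0) + (-2)(3) + -1 = -4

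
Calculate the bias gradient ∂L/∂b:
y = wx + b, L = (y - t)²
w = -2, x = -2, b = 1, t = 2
∂L/∂b = 6

y = wx + b = (-2)(-2) + 1 = 5
∂L/∂y = 2(y - t) = 2(5 - 2) = 6
∂y/∂b = 1
∂L/∂b = ∂L/∂y · ∂y/∂b = 6 × 1 = 6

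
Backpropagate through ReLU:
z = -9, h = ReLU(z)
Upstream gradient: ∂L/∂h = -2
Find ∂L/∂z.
∂L/∂z = 0

h = ReLU(-9) = 0
Since z < 0: ∂h/∂z = 0
∂L/∂z = ∂L/∂h · ∂h/∂z = -2 × 0 = 0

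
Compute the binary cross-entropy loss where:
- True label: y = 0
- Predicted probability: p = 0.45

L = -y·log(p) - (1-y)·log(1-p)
L = 0.5978

L = -0·log(0.45) - 1·log(0.55) = -log(0.55) = 0.5978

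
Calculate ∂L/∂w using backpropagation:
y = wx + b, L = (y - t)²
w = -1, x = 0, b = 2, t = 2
∂L/∂w = 0

y = wx + b = (-1)(0) + 2 = 2
∂L/∂y = 2(y - t) = 2(2 - 2) = 0
∂y/∂w = x = 0
∂L/∂w = ∂L/∂y · ∂y/∂w = 0 × 0 = 0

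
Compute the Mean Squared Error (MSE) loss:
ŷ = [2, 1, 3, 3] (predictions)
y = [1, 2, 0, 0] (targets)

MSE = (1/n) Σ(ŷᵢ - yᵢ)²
MSE = 5

MSE = (1/4)((2-1)² + (1-2)² + (3-0)² + (3-0)²) = (1/4)(1 + 1 + 9 + 9) = 5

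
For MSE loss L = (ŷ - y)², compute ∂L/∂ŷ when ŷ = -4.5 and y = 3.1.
∂L/∂ŷ = -15.2

∂L/∂ŷ = 2(ŷ - y) = 2(-4.5 - 3.1) = 2(-7.6) = -15.2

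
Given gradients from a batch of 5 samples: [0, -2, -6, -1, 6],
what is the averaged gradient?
Average gradient = -0.6

Average = (1/5)(0 + -2 + -6 + -1 + 6) = -3/5 = -0.6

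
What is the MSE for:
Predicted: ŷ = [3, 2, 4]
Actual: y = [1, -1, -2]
MSE = 16.33

MSE = (1/3)((3-1)² + (2--1)² + (4--2)²) = (1/3)(4 + 9 + 36) = 16.33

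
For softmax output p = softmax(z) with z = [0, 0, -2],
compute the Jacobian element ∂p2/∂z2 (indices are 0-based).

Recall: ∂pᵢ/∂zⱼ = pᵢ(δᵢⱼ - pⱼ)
∂p2/∂z2 = 0.05936

p = softmax(z) = [0.4683, 0.4683, 0.06338]
p2 = 0.06338

∂p2/∂z2 = p2(1 - p2) = 0.06338 × (1 - 0.06338) = 0.05936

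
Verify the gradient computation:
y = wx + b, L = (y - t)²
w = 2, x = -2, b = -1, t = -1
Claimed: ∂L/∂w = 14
Incorrect

y = (2)(-2) + -1 = -5
∂L/∂y = 2(y - t) = 2(-5 - -1) = -8
∂y/∂w = x = -2
∂L/∂w = -8 × -2 = 16

Claimed value: 14
Incorrect: The correct gradient is 16.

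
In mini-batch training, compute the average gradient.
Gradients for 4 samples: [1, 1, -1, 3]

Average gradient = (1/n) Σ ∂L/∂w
Average gradient = 1

Average = (1/4)(1 + 1 + -1 + 3) = 4/4 = 1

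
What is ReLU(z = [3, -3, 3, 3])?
h = [3, 0, 3, 3]

ReLU applied element-wise: max(0,3)=3, max(0,-3)=0, max(0,3)=3, max(0,3)=3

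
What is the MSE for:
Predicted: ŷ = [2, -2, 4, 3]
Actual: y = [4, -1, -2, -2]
MSE = 16.5

MSE = (1/4)((2-4)² + (-2--1)² + (4--2)² + (3--2)²) = (1/4)(4 + 1 + 36 + 25) = 16.5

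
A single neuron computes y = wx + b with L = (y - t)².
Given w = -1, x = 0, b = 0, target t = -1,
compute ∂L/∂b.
∂L/∂b = 2

y = wx + b = (-1)(0) + 0 = 0
∂L/∂y = 2(y - t) = 2(0 - -1) = 2
∂y/∂b = 1
∂L/∂b = ∂L/∂y · ∂y/∂b = 2 × 1 = 2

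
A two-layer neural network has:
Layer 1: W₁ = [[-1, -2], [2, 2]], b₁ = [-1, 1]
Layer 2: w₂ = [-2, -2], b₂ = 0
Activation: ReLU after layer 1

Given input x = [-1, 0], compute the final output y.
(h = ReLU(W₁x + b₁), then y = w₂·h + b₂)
y = 0

Layer 1 pre-activation: z₁ = [0, -1]
After ReLU: h = [0, 0]
Layer 2 output: y = -2×0 + -2×0 + 0 = 0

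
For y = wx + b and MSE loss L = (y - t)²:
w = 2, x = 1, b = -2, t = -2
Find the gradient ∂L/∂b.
∂L/∂b = 4

y = wx + b = (2)(1) + -2 = 0
∂L/∂y = 2(y - t) = 2(0 - -2) = 4
∂y/∂b = 1
∂L/∂b = ∂L/∂y · ∂y/∂b = 4 × 1 = 4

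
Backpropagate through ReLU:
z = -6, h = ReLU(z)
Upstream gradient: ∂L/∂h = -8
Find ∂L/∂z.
∂L/∂z = 0

h = ReLU(-6) = 0
Since z < 0: ∂h/∂z = 0
∂L/∂z = ∂L/∂h · ∂h/∂z = -8 × 0 = 0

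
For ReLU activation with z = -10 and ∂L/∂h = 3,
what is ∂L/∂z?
∂L/∂z = 0

h = ReLU(-10) = 0
Since z < 0: ∂h/∂z = 0
∂L/∂z = ∂L/∂h · ∂h/∂z = 3 × 0 = 0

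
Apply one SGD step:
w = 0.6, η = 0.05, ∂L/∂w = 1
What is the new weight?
w_new = 0.55

w_new = w - η·∂L/∂w = 0.6 - 0.05×(1) = 0.6 - (0.05) = 0.55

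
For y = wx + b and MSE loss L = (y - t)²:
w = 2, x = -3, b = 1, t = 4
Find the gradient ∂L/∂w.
∂L/∂w = 54

y = wx + b = (2)(-3) + 1 = -5
∂L/∂y = 2(y - t) = 2(-5 - 4) = -18
∂y/∂w = x = -3
∂L/∂w = ∂L/∂y · ∂y/∂w = -18 × -3 = 54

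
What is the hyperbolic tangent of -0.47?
-0.4382

tanh(-0.47) = (e^(-0.47) - e^(0.47))/(e^(-0.47) + e^(0.47)) = -0.4382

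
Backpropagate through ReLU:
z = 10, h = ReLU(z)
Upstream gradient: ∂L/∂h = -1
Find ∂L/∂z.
∂L/∂z = -1

h = ReLU(10) = 10
Since z > 0: ∂h/∂z = 1
∂L/∂z = ∂L/∂h · ∂h/∂z = -1 × 1 = -1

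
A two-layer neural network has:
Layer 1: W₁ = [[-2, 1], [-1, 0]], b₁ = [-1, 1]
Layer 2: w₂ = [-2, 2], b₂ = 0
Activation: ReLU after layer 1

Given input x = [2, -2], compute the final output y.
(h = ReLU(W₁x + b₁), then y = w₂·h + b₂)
y = 0

Layer 1 pre-activation: z₁ = [-7, -1]
After ReLU: h = [0, 0]
Layer 2 output: y = -2×0 + 2×0 + 0 = 0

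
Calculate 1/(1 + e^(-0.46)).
0.613

sigmoid(0.46) = 1/(1 + e^(-0.46)) = 1/(1 + 0.6313) = 0.613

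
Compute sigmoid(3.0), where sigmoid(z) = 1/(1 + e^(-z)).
0.9526

sigmoid(3.0) = 1/(1 + e^(-3.0)) = 1/(1 + 0.04979) = 0.9526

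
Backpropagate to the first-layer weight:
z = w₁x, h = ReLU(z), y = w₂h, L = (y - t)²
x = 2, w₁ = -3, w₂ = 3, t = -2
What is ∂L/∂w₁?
∂L/∂w₁ = 0

Forward pass:
z = w₁x = -3×2 = -6
h = ReLU(-6) = 0
y = w₂h = 3×0 = 0

Backward pass:
∂L/∂y = 2(y - t) = 2(0 - -2) = 4
∂y/∂h = w₂ = 3
∂h/∂z = 0 (ReLU derivative)
∂z/∂w₁ = x = 2

∂L/∂w₁ = 4 × 3 × 0 × 2 = 0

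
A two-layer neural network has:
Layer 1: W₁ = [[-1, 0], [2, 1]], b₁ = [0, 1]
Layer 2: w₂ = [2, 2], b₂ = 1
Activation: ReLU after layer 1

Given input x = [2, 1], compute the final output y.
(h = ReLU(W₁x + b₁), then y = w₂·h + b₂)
y = 13

Layer 1 pre-activation: z₁ = [-2, 6]
After ReLU: h = [0, 6]
Layer 2 output: y = 2×0 + 2×6 + 1 = 13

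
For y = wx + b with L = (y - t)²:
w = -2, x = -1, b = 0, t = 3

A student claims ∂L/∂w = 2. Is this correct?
Correct

y = (-2)(-1) + 0 = 2
∂L/∂y = 2(y - t) = 2(2 - 3) = -2
∂y/∂w = x = -1
∂L/∂w = -2 × -1 = 2

Claimed value: 2
Correct: The correct gradient is 2.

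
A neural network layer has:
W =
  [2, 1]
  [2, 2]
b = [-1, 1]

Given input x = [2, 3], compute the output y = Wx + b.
y = [6, 11]

Wx = [2×2 + 1×3, 2×2 + 2×3]
   = [7, 10]
y = Wx + b = [7 + -1, 10 + 1] = [6, 11]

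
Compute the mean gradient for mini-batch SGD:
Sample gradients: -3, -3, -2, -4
Average gradient = -3

Average = (1/4)(-3 + -3 + -2 + -4) = -12/4 = -3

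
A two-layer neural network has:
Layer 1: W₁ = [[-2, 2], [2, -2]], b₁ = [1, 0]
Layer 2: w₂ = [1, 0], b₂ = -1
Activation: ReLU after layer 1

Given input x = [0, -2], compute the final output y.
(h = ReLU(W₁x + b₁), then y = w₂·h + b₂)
y = -1

Layer 1 pre-activation: z₁ = [-3, 4]
After ReLU: h = [0, 4]
Layer 2 output: y = 1×0 + 0×4 + -1 = -1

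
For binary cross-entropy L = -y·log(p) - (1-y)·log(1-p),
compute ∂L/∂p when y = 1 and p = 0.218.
∂L/∂p = -4.587

∂L/∂p = -y/p + (1-y)/(1-p) = -1/0.218 + 0 = -4.587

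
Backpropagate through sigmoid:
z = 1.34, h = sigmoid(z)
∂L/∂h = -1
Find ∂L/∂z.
∂L/∂z = -0.1644

σ(1.34) = 0.7925
σ'(1.34) = σ(1.34)(1 - σ(1.34)) = 0.7925 × 0.2075 = 0.1644
∂L/∂z = ∂L/∂h · σ'(z) = -1 × 0.1644 = -0.1644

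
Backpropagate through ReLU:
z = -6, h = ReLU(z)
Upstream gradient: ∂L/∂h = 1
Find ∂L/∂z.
∂L/∂z = 0

h = ReLU(-6) = 0
Since z < 0: ∂h/∂z = 0
∂L/∂z = ∂L/∂h · ∂h/∂z = 1 × 0 = 0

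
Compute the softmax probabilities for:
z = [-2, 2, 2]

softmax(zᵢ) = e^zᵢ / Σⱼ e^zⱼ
p = [0.0091, 0.4955, 0.4955]

exp(z) = [0.1353, 7.389, 7.389]
Sum = 14.91
p = [0.0091, 0.4955, 0.4955]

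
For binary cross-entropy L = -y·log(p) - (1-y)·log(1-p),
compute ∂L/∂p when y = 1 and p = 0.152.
∂L/∂p = -6.579

∂L/∂p = -y/p + (1-y)/(1-p) = -1/0.152 + 0 = -6.579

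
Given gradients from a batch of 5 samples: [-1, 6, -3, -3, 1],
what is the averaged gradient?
Average gradient = 0

Average = (1/5)(-1 + 6 + -3 + -3 + 1) = 0/5 = 0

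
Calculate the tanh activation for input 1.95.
0.9603

tanh(1.95) = (e^(1.95) - e^(-1.95))/(e^(1.95) + e^(-1.95)) = 0.9603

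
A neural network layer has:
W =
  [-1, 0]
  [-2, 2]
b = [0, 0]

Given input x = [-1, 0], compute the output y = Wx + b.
y = [1, 2]

Wx = [-1×-1 + 0×0, -2×-1 + 2×0]
   = [1, 2]
y = Wx + b = [1 + 0, 2 + 0] = [1, 2]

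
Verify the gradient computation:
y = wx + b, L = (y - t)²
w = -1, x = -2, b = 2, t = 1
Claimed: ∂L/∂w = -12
Correct

y = (-1)(-2) + 2 = 4
∂L/∂y = 2(y - t) = 2(4 - 1) = 6
∂y/∂w = x = -2
∂L/∂w = 6 × -2 = -12

Claimed value: -12
Correct: The correct gradient is -12.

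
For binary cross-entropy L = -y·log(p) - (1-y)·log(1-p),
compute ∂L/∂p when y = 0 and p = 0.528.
∂L/∂p = 2.119

∂L/∂p = -y/p + (1-y)/(1-p) = 0 + 1/0.472 = 2.119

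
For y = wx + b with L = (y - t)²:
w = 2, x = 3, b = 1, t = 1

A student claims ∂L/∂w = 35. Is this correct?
Incorrect

y = (2)(3) + 1 = 7
∂L/∂y = 2(y - t) = 2(7 - 1) = 12
∂y/∂w = x = 3
∂L/∂w = 12 × 3 = 36

Claimed value: 35
Incorrect: The correct gradient is 36.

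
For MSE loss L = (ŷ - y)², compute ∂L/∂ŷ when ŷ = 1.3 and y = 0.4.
∂L/∂ŷ = 1.8

∂L/∂ŷ = 2(ŷ - y) = 2(1.3 - 0.4) = 2(0.9) = 1.8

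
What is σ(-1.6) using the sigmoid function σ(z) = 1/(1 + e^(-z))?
0.168

sigmoid(-1.6) = 1/(1 + e^(1.6)) = 1/(1 + 4.953) = 0.168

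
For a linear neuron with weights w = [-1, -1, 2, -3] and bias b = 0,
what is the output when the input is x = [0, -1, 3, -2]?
y = 13

y = (-1)(0) + (-1)(-1) + (2)(3) + (-3)(-2) + 0 = 13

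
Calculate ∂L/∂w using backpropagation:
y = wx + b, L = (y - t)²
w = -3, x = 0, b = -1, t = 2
∂L/∂w = 0

y = wx + b = (-3)(0) + -1 = -1
∂L/∂y = 2(y - t) = 2(-1 - 2) = -6
∂y/∂w = x = 0
∂L/∂w = ∂L/∂y · ∂y/∂w = -6 × 0 = 0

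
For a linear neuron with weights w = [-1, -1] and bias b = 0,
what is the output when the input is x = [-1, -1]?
y = 2

y = (-1)(-1) + (-1)(-1) + 0 = 2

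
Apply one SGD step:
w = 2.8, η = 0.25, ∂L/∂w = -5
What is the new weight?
w_new = 4.05

w_new = w - η·∂L/∂w = 2.8 - 0.25×(-5) = 2.8 - (-1.25) = 4.05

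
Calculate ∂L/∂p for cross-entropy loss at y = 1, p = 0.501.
∂L/∂p = -1.996

∂L/∂p = -y/p + (1-y)/(1-p) = -1/0.501 + 0 = -1.996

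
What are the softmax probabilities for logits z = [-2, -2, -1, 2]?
p = [0.0169, 0.0169, 0.0458, 0.9205]

exp(z) = [0.1353, 0.1353, 0.3679, 7.389]
Sum = 8.028
p = [0.0169, 0.0169, 0.0458, 0.9205]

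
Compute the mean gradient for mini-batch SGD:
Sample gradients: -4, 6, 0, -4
Average gradient = -0.5

Average = (1/4)(-4 + 6 + 0 + -4) = -2/4 = -0.5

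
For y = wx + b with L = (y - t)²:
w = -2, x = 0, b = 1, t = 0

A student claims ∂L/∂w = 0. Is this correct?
Correct

y = (-2)(0) + 1 = 1
∂L/∂y = 2(y - t) = 2(1 - 0) = 2
∂y/∂w = x = 0
∂L/∂w = 2 × 0 = 0

Claimed value: 0
Correct: The correct gradient is 0.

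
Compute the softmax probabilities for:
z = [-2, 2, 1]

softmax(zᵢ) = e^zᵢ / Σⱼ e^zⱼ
p = [0.0132, 0.7214, 0.2654]

exp(z) = [0.1353, 7.389, 2.718]
Sum = 10.24
p = [0.0132, 0.7214, 0.2654]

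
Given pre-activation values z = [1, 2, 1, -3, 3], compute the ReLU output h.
h = [1, 2, 1, 0, 3]

ReLU applied element-wise: max(0,1)=1, max(0,2)=2, max(0,1)=1, max(0,-3)=0, max(0,3)=3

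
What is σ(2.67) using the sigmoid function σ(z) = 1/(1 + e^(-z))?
0.9352

sigmoid(2.67) = 1/(1 + e^(-2.67)) = 1/(1 + 0.06925) = 0.9352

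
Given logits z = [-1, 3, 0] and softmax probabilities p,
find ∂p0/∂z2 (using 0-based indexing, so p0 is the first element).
∂p0/∂z2 = -0.0007993

p = softmax(z) = [0.01715, 0.9362, 0.04661]
p0 = 0.01715, p2 = 0.04661

∂p0/∂z2 = -p0 × p2 = -0.01715 × 0.04661 = -0.0007993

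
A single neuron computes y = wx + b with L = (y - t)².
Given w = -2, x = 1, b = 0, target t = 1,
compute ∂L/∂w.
∂L/∂w = -6

y = wx + b = (-2)(1) + 0 = -2
∂L/∂y = 2(y - t) = 2(-2 - 1) = -6
∂y/∂w = x = 1
∂L/∂w = ∂L/∂y · ∂y/∂w = -6 × 1 = -6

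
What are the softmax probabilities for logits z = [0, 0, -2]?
p = [0.4683, 0.4683, 0.0634]

exp(z) = [1, 1, 0.1353]
Sum = 2.135
p = [0.4683, 0.4683, 0.0634]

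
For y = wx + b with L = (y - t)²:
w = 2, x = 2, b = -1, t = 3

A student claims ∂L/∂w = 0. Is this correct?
Correct

y = (2)(2) + -1 = 3
∂L/∂y = 2(y - t) = 2(3 - 3) = 0
∂y/∂w = x = 2
∂L/∂w = 0 × 2 = 0

Claimed value: 0
Correct: The correct gradient is 0.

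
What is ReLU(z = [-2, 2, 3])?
h = [0, 2, 3]

ReLU applied element-wise: max(0,-2)=0, max(0,2)=2, max(0,3)=3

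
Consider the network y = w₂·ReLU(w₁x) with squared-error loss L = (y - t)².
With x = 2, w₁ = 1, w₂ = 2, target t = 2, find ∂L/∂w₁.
∂L/∂w₁ = 16

Forward pass:
z = w₁x = 1×2 = 2
h = ReLU(2) = 2
y = w₂h = 2×2 = 4

Backward pass:
∂L/∂y = 2(y - t) = 2(4 - 2) = 4
∂y/∂h = w₂ = 2
∂h/∂z = 1 (ReLU derivative)
∂z/∂w₁ = x = 2

∂L/∂w₁ = 4 × 2 × 1 × 2 = 16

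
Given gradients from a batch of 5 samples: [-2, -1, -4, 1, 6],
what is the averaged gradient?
Average gradient = 0

Average = (1/5)(-2 + -1 + -4 + 1 + 6) = 0/5 = 0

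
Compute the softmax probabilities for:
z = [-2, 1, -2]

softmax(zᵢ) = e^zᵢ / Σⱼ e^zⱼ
p = [0.0453, 0.9094, 0.0453]

exp(z) = [0.1353, 2.718, 0.1353]
Sum = 2.989
p = [0.0453, 0.9094, 0.0453]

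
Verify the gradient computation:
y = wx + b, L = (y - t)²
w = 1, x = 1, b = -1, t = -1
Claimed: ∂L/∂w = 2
Correct

y = (1)(1) + -1 = 0
∂L/∂y = 2(y - t) = 2(0 - -1) = 2
∂y/∂w = x = 1
∂L/∂w = 2 × 1 = 2

Claimed value: 2
Correct: The correct gradient is 2.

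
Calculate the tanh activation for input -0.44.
-0.4136

tanh(-0.44) = (e^(-0.44) - e^(0.44))/(e^(-0.44) + e^(0.44)) = -0.4136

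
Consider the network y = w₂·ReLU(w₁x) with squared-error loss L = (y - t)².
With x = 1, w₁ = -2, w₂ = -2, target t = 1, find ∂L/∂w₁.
∂L/∂w₁ = 0

Forward pass:
z = w₁x = -2×1 = -2
h = ReLU(-2) = 0
y = w₂h = -2×0 = 0

Backward pass:
∂L/∂y = 2(y - t) = 2(0 - 1) = -2
∂y/∂h = w₂ = -2
∂h/∂z = 0 (ReLU derivative)
∂z/∂w₁ = x = 1

∂L/∂w₁ = -2 × -2 × 0 × 1 = 0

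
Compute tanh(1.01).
0.7658

tanh(1.01) = (e^(1.01) - e^(-1.01))/(e^(1.01) + e^(-1.01)) = 0.7658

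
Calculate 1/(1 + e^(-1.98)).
0.8787

sigmoid(1.98) = 1/(1 + e^(-1.98)) = 1/(1 + 0.1381) = 0.8787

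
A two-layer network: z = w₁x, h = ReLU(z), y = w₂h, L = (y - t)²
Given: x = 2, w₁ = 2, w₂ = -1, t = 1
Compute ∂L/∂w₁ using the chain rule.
∂L/∂w₁ = 20

Forward pass:
z = w₁x = 2×2 = 4
h = ReLU(4) = 4
y = w₂h = -1×4 = -4

Backward pass:
∂L/∂y = 2(y - t) = 2(-4 - 1) = -10
∂y/∂h = w₂ = -1
∂h/∂z = 1 (ReLU derivative)
∂z/∂w₁ = x = 2

∂L/∂w₁ = -10 × -1 × 1 × 2 = 20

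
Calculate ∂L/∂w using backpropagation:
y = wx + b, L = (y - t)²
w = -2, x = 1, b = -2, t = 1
∂L/∂w = -10

y = wx + b = (-2)(1) + -2 = -4
∂L/∂y = 2(y - t) = 2(-4 - 1) = -10
∂y/∂w = x = 1
∂L/∂w = ∂L/∂y · ∂y/∂w = -10 × 1 = -10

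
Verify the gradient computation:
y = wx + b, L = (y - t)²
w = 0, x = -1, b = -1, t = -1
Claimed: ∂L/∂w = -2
Incorrect

y = (0)(-1) + -1 = -1
∂L/∂y = 2(y - t) = 2(-1 - -1) = 0
∂y/∂w = x = -1
∂L/∂w = 0 × -1 = 0

Claimed value: -2
Incorrect: The correct gradient is 0.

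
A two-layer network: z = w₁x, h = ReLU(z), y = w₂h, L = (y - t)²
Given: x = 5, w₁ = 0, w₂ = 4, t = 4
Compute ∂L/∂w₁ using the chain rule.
∂L/∂w₁ = 0

Forward pass:
z = w₁x = 0×5 = 0
h = ReLU(0) = 0
y = w₂h = 4×0 = 0

Backward pass:
∂L/∂y = 2(y - t) = 2(0 - 4) = -8
∂y/∂h = w₂ = 4
∂h/∂z = 0 (ReLU derivative)
∂z/∂w₁ = x = 5

∂L/∂w₁ = -8 × 4 × 0 × 5 = 0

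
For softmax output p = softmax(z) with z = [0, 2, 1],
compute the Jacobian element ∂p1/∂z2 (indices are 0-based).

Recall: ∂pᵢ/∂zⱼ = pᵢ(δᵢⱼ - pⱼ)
∂p1/∂z2 = -0.1628

p = softmax(z) = [0.09003, 0.6652, 0.2447]
p1 = 0.6652, p2 = 0.2447

∂p1/∂z2 = -p1 × p2 = -0.6652 × 0.2447 = -0.1628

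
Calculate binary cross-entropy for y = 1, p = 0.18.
L = 1.715

L = -1·log(0.18) - 0·log(0.82) = -log(0.18) = 1.715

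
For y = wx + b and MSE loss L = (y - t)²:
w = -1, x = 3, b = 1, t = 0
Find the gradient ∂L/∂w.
∂L/∂w = -12

y = wx + b = (-1)(3) + 1 = -2
∂L/∂y = 2(y - t) = 2(-2 - 0) = -4
∂y/∂w = x = 3
∂L/∂w = ∂L/∂y · ∂y/∂w = -4 × 3 = -12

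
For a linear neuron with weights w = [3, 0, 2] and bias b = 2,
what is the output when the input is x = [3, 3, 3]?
y = 17

y = (3)(3) + (0)(3) + (2)(3) + 2 = 17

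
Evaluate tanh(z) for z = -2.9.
-0.994

tanh(-2.9) = (e^(-2.9) - e^(2.9))/(e^(-2.9) + e^(2.9)) = -0.994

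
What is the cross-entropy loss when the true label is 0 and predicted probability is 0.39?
L = 0.4943

L = -0·log(0.39) - 1·log(0.61) = -log(0.61) = 0.4943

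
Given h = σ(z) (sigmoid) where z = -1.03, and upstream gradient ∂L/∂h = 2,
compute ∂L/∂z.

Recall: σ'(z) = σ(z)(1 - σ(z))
∂L/∂z = 0.3877

σ(-1.03) = 0.2631
σ'(-1.03) = σ(-1.03)(1 - σ(-1.03)) = 0.2631 × 0.7369 = 0.1939
∂L/∂z = ∂L/∂h · σ'(z) = 2 × 0.1939 = 0.3877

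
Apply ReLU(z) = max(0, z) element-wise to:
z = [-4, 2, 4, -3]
h = [0, 2, 4, 0]

ReLU applied element-wise: max(0,-4)=0, max(0,2)=2, max(0,4)=4, max(0,-3)=0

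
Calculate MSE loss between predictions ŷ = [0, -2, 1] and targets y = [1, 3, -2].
MSE = 11.67

MSE = (1/3)((0-1)² + (-2-3)² + (1--2)²) = (1/3)(1 + 25 + 9) = 11.67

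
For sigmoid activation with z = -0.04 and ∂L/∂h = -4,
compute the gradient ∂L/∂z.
∂L/∂z = -0.9996

σ(-0.04) = 0.49
σ'(-0.04) = σ(-0.04)(1 - σ(-0.04)) = 0.49 × 0.51 = 0.2499
∂L/∂z = ∂L/∂h · σ'(z) = -4 × 0.2499 = -0.9996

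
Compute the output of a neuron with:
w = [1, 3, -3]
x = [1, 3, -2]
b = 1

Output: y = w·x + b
y = 17

y = (1)(1) + (3)(3) + (-3)(-2) + 1 = 17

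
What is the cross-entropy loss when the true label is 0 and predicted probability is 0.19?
L = 0.2107

L = -0·log(0.19) - 1·log(0.81) = -log(0.81) = 0.2107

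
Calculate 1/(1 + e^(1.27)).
0.2193

sigmoid(-1.27) = 1/(1 + e^(1.27)) = 1/(1 + 3.561) = 0.2193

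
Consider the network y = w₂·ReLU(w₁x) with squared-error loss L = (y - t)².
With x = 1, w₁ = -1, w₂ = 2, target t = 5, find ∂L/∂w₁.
∂L/∂w₁ = 0

Forward pass:
z = w₁x = -1×1 = -1
h = ReLU(-1) = 0
y = w₂h = 2×0 = 0

Backward pass:
∂L/∂y = 2(y - t) = 2(0 - 5) = -10
∂y/∂h = w₂ = 2
∂h/∂z = 0 (ReLU derivative)
∂z/∂w₁ = x = 1

∂L/∂w₁ = -10 × 2 × 0 × 1 = 0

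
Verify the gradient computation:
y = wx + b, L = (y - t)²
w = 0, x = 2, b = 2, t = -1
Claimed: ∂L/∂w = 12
Correct

y = (0)(2) + 2 = 2
∂L/∂y = 2(y - t) = 2(2 - -1) = 6
∂y/∂w = x = 2
∂L/∂w = 6 × 2 = 12

Claimed value: 12
Correct: The correct gradient is 12.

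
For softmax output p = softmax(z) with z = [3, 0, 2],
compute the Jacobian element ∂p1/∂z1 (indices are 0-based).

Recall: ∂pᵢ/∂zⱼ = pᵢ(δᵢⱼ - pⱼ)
∂p1/∂z1 = 0.03389

p = softmax(z) = [0.7054, 0.03512, 0.2595]
p1 = 0.03512

∂p1/∂z1 = p1(1 - p1) = 0.03512 × (1 - 0.03512) = 0.03389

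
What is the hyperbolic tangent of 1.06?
0.7857

tanh(1.06) = (e^(1.06) - e^(-1.06))/(e^(1.06) + e^(-1.06)) = 0.7857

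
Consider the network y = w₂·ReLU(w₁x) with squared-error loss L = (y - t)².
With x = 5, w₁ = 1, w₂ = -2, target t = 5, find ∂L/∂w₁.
∂L/∂w₁ = 300

Forward pass:
z = w₁x = 1×5 = 5
h = ReLU(5) = 5
y = w₂h = -2×5 = -10

Backward pass:
∂L/∂y = 2(y - t) = 2(-10 - 5) = -30
∂y/∂h = w₂ = -2
∂h/∂z = 1 (ReLU derivative)
∂z/∂w₁ = x = 5

∂L/∂w₁ = -30 × -2 × 1 × 5 = 300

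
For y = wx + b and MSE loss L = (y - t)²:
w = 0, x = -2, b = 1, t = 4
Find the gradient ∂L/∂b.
∂L/∂b = -6

y = wx + b = (0)(-2) + 1 = 1
∂L/∂y = 2(y - t) = 2(1 - 4) = -6
∂y/∂b = 1
∂L/∂b = ∂L/∂y · ∂y/∂b = -6 × 1 = -6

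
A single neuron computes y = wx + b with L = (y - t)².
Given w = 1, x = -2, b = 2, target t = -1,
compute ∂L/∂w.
∂L/∂w = -4

y = wx + b = (1)(-2) + 2 = 0
∂L/∂y = 2(y - t) = 2(0 - -1) = 2
∂y/∂w = x = -2
∂L/∂w = ∂L/∂y · ∂y/∂w = 2 × -2 = -4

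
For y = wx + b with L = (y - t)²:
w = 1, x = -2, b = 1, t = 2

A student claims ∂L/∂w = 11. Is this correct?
Incorrect

y = (1)(-2) + 1 = -1
∂L/∂y = 2(y - t) = 2(-1 - 2) = -6
∂y/∂w = x = -2
∂L/∂w = -6 × -2 = 12

Claimed value: 11
Incorrect: The correct gradient is 12.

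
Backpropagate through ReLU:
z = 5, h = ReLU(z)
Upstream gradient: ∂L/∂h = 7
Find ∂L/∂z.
∂L/∂z = 7

h = ReLU(5) = 5
Since z > 0: ∂h/∂z = 1
∂L/∂z = ∂L/∂h · ∂h/∂z = 7 × 1 = 7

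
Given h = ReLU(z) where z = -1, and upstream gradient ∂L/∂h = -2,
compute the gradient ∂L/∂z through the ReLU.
∂L/∂z = 0

h = ReLU(-1) = 0
Since z < 0: ∂h/∂z = 0
∂L/∂z = ∂L/∂h · ∂h/∂z = -2 × 0 = 0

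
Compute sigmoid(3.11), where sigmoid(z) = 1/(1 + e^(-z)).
0.9573

sigmoid(3.11) = 1/(1 + e^(-3.11)) = 1/(1 + 0.0446) = 0.9573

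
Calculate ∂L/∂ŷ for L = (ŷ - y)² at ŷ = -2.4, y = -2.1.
∂L/∂ŷ = -0.6

∂L/∂ŷ = 2(ŷ - y) = 2(-2.4 - -2.1) = 2(-0.3) = -0.6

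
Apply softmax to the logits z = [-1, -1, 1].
p = [0.1065, 0.1065, 0.787]

exp(z) = [0.3679, 0.3679, 2.718]
Sum = 3.454
p = [0.1065, 0.1065, 0.787]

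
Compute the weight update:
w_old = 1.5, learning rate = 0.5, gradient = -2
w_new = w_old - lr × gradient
w_new = 2.5

w_new = w - η·∂L/∂w = 1.5 - 0.5×(-2) = 1.5 - (-1) = 2.5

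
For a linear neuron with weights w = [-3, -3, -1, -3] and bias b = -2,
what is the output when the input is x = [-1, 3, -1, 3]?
y = -16

y = (-3)(-1) + (-3)(3) + (-1)(-1) + (-3)(3) + -2 = -16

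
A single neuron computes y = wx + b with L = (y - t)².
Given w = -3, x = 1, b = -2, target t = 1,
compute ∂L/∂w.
∂L/∂w = -12

y = wx + b = (-3)(1) + -2 = -5
∂L/∂y = 2(y - t) = 2(-5 - 1) = -12
∂y/∂w = x = 1
∂L/∂w = ∂L/∂y · ∂y/∂w = -12 × 1 = -12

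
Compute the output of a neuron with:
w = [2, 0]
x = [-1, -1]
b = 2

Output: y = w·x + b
y = 0

y = (2)(-1) + (0)(-1) + 2 = 0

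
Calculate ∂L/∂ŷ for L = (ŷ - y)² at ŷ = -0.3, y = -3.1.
∂L/∂ŷ = 5.6

∂L/∂ŷ = 2(ŷ - y) = 2(-0.3 - -3.1) = 2(2.8) = 5.6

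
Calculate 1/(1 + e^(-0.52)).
0.6271

sigmoid(0.52) = 1/(1 + e^(-0.52)) = 1/(1 + 0.5945) = 0.6271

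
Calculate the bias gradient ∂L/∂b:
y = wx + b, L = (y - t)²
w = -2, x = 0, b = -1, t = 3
∂L/∂b = -8

y = wx + b = (-2)(0) + -1 = -1
∂L/∂y = 2(y - t) = 2(-1 - 3) = -8
∂y/∂b = 1
∂L/∂b = ∂L/∂y · ∂y/∂b = -8 × 1 = -8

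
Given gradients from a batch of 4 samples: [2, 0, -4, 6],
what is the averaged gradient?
Average gradient = 1

Average = (1/4)(2 + 0 + -4 + 6) = 4/4 = 1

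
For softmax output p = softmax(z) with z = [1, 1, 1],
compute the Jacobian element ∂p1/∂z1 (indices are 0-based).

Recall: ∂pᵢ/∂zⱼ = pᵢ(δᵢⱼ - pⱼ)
∂p1/∂z1 = 0.2222

p = softmax(z) = [0.3333, 0.3333, 0.3333]
p1 = 0.3333

∂p1/∂z1 = p1(1 - p1) = 0.3333 × (1 - 0.3333) = 0.2222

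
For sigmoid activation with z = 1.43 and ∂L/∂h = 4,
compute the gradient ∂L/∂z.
∂L/∂z = 0.6232

σ(1.43) = 0.8069
σ'(1.43) = σ(1.43)(1 - σ(1.43)) = 0.8069 × 0.1931 = 0.1558
∂L/∂z = ∂L/∂h · σ'(z) = 4 × 0.1558 = 0.6232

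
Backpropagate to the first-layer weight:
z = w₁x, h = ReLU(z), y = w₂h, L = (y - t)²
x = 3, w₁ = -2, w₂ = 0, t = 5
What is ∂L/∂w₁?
∂L/∂w₁ = 0

Forward pass:
z = w₁x = -2×3 = -6
h = ReLU(-6) = 0
y = w₂h = 0×0 = 0

Backward pass:
∂L/∂y = 2(y - t) = 2(0 - 5) = -10
∂y/∂h = w₂ = 0
∂h/∂z = 0 (ReLU derivative)
∂z/∂w₁ = x = 3

∂L/∂w₁ = -10 × 0 × 0 × 3 = 0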